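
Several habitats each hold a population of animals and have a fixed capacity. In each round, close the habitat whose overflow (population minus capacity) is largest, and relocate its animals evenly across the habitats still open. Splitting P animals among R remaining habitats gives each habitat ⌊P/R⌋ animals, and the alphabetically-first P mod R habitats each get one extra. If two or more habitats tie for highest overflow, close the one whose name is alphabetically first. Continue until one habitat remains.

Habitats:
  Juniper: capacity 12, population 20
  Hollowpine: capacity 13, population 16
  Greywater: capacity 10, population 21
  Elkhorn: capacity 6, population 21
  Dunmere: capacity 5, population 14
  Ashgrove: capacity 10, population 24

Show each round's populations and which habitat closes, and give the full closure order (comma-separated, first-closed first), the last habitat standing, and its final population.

Closure order: Elkhorn, Ashgrove, Greywater, Dunmere, Juniper
Last habitat: Hollowpine with 116 animals

Round 1: Ashgrove=24 Dunmere=14 Elkhorn=21 Greywater=21 Hollowpine=16 Juniper=20 → close Elkhorn (overflow 15)
  21÷5 = 4 each, +1 to first 1
Round 2: Ashgrove=29 Dunmere=18 Greywater=25 Hollowpine=20 Juniper=24 → close Ashgrove (overflow 19)
  29÷4 = 7 each, +1 to first 1
Round 3: Dunmere=26 Greywater=32 Hollowpine=27 Juniper=31 → close Greywater (overflow 22)
  32÷3 = 10 each, +1 to first 2
Round 4: Dunmere=37 Hollowpine=38 Juniper=41 → close Dunmere (overflow 32)
  37÷2 = 18 each, +1 to first 1
Round 5: Hollowpine=57 Juniper=59 → close Juniper (overflow 47)
  59÷1 = 59 each, +1 to first 0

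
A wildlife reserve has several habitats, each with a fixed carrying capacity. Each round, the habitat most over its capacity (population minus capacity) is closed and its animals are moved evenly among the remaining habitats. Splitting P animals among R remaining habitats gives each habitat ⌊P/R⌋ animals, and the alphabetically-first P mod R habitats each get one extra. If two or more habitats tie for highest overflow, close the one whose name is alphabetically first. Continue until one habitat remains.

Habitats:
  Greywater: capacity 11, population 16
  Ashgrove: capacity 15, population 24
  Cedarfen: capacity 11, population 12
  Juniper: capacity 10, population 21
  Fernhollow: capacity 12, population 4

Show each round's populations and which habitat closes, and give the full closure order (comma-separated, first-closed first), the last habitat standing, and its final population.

Round 1: Ashgrove=24 Cedarfen=12 Fernhollow=4 Greywater=16 Juniper=21 → close Juniper (overflow 11)
  21÷4 = 5 each, +1 to first 1
Round 2: Ashgrove=30 Cedarfen=17 Fernhollow=9 Greywater=21 → close Ashgrove (overflow 15)
  30÷3 = 10 each, +1 to first 0
Round 3: Cedarfen=27 Fernhollow=19 Greywater=31 → close Greywater (overflow 20)
  31÷2 = 15 each, +1 to first 1
Round 4: Cedarfen=43 Fernhollow=34 → close Cedarfen (overflow 32)
  43÷1 = 43 each, +1 to first 0

Closure order: Juniper, Ashgrove, Greywater, Cedarfen
Last habitat: Fernhollow with 77 animals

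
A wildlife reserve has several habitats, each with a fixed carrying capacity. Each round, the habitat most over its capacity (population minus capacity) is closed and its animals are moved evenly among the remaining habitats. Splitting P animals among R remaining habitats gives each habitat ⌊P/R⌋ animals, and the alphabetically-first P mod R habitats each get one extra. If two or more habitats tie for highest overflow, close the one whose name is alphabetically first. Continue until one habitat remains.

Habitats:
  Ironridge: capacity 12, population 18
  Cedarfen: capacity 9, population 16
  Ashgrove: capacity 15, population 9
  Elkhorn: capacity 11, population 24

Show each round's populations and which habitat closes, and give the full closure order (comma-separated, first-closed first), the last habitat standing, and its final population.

Closure order: Elkhorn, Cedarfen, Ironridge
Last habitat: Ashgrove with 67 animals

Round 1: Ashgrove=9 Cedarfen=16 Elkhorn=24 Ironridge=18 → close Elkhorn (overflow 13)
  24÷3 = 8 each, +1 to first 0
Round 2: Ashgrove=17 Cedarfen=24 Ironridge=26 → close Cedarfen (overflow 15)
  24÷2 = 12 each, +1 to first 0
Round 3: Ashgrove=29 Ironridge=38 → close Ironridge (overflow 26)
  38÷1 = 38 each, +1 to first 0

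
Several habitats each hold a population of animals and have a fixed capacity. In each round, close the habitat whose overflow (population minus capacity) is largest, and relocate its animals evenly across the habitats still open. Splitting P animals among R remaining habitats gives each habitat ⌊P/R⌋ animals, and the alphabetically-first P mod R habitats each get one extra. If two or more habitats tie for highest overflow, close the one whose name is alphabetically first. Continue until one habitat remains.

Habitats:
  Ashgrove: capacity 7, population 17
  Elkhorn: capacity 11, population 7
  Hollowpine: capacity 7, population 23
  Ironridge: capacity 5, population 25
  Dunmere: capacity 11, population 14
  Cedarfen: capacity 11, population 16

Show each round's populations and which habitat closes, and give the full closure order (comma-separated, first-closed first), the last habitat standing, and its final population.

Round 1: Ashgrove=17 Cedarfen=16 Dunmere=14 Elkhorn=7 Hollowpine=23 Ironridge=25 → close Ironridge (overflow 20)
  25÷5 = 5 each, +1 to first 0
Round 2: Ashgrove=22 Cedarfen=21 Dunmere=19 Elkhorn=12 Hollowpine=28 → close Hollowpine (overflow 21)
  28÷4 = 7 each, +1 to first 0
Round 3: Ashgrove=29 Cedarfen=28 Dunmere=26 Elkhorn=19 → close Ashgrove (overflow 22)
  29÷3 = 9 each, +1 to first 2
Round 4: Cedarfen=38 Dunmere=36 Elkhorn=28 → close Cedarfen (overflow 27)
  38÷2 = 19 each, +1 to first 0
Round 5: Dunmere=55 Elkhorn=47 → close Dunmere (overflow 44)
  55÷1 = 55 each, +1 to first 0

Closure order: Ironridge, Hollowpine, Ashgrove, Cedarfen, Dunmere
Last habitat: Elkhorn with 102 animals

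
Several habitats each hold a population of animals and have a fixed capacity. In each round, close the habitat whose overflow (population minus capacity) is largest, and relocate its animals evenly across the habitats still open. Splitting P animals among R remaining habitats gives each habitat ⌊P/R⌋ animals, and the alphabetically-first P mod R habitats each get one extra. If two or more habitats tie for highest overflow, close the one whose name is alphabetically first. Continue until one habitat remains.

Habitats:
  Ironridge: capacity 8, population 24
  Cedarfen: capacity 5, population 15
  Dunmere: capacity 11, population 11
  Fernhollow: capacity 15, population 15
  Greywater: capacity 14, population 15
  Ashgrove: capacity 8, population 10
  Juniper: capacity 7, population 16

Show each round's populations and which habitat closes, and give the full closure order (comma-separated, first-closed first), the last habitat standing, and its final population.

Closure order: Ironridge, Cedarfen, Juniper, Ashgrove, Dunmere, Fernhollow
Last habitat: Greywater with 106 animals

Round 1: Ashgrove=10 Cedarfen=15 Dunmere=11 Fernhollow=15 Greywater=15 Ironridge=24 Juniper=16 → close Ironridge (overflow 16)
  24÷6 = 4 each, +1 to first 0
Round 2: Ashgrove=14 Cedarfen=19 Dunmere=15 Fernhollow=19 Greywater=19 Juniper=20 → close Cedarfen (overflow 14)
  19÷5 = 3 each, +1 to first 4
Round 3: Ashgrove=18 Dunmere=19 Fernhollow=23 Greywater=23 Juniper=23 → close Juniper (overflow 16)
  23÷4 = 5 each, +1 to first 3
Round 4: Ashgrove=24 Dunmere=25 Fernhollow=29 Greywater=28 → close Ashgrove (overflow 16)
  24÷3 = 8 each, +1 to first 0
Round 5: Dunmere=33 Fernhollow=37 Greywater=36 → close Dunmere (overflow 22)
  33÷2 = 16 each, +1 to first 1
Round 6: Fernhollow=54 Greywater=52 → close Fernhollow (overflow 39)
  54÷1 = 54 each, +1 to first 0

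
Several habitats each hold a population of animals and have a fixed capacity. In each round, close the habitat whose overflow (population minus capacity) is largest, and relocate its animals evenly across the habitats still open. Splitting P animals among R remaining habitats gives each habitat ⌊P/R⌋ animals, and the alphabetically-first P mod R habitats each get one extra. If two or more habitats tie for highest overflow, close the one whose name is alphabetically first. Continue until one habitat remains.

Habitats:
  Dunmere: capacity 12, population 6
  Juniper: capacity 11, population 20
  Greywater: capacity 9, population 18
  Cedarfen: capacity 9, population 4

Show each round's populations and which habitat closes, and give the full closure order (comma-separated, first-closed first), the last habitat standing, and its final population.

Round 1: Cedarfen=4 Dunmere=6 Greywater=18 Juniper=20 → close Greywater (overflow 9)
  18÷3 = 6 each, +1 to first 0
Round 2: Cedarfen=10 Dunmere=12 Juniper=26 → close Juniper (overflow 15)
  26÷2 = 13 each, +1 to first 0
Round 3: Cedarfen=23 Dunmere=25 → close Cedarfen (overflow 14)
  23÷1 = 23 each, +1 to first 0

Closure order: Greywater, Juniper, Cedarfen
Last habitat: Dunmere with 48 animals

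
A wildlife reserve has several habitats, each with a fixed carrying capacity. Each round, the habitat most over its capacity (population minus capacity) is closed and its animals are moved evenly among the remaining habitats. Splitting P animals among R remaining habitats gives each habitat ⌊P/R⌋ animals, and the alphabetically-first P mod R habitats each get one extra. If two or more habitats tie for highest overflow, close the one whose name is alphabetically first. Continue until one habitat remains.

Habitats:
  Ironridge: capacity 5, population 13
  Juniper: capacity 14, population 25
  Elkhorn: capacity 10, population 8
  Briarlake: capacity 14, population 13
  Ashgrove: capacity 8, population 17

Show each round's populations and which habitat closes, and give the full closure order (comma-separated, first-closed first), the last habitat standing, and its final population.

Closure order: Juniper, Ashgrove, Ironridge, Briarlake
Last habitat: Elkhorn with 76 animals

Round 1: Ashgrove=17 Briarlake=13 Elkhorn=8 Ironridge=13 Juniper=25 → close Juniper (overflow 11)
  25÷4 = 6 each, +1 to first 1
Round 2: Ashgrove=24 Briarlake=19 Elkhorn=14 Ironridge=19 → close Ashgrove (overflow 16)
  24÷3 = 8 each, +1 to first 0
Round 3: Briarlake=27 Elkhorn=22 Ironridge=27 → close Ironridge (overflow 22)
  27÷2 = 13 each, +1 to first 1
Round 4: Briarlake=41 Elkhorn=35 → close Briarlake (overflow 27)
  41÷1 = 41 each, +1 to first 0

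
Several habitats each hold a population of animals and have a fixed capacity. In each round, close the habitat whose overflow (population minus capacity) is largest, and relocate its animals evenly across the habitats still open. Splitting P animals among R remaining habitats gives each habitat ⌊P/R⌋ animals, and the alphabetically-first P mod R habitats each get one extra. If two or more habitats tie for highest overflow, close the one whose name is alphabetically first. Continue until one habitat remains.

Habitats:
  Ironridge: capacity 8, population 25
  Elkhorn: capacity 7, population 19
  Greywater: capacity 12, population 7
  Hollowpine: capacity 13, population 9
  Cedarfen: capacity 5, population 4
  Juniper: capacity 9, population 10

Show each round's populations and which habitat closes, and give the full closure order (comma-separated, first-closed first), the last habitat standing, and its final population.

Closure order: Ironridge, Elkhorn, Juniper, Cedarfen, Hollowpine
Last habitat: Greywater with 74 animals

Round 1: Cedarfen=4 Elkhorn=19 Greywater=7 Hollowpine=9 Ironridge=25 Juniper=10 → close Ironridge (overflow 17)
  25÷5 = 5 each, +1 to first 0
Round 2: Cedarfen=9 Elkhorn=24 Greywater=12 Hollowpine=14 Juniper=15 → close Elkhorn (overflow 17)
  24÷4 = 6 each, +1 to first 0
Round 3: Cedarfen=15 Greywater=18 Hollowpine=20 Juniper=21 → close Juniper (overflow 12)
  21÷3 = 7 each, +1 to first 0
Round 4: Cedarfen=22 Greywater=25 Hollowpine=27 → close Cedarfen (overflow 17)
  22÷2 = 11 each, +1 to first 0
Round 5: Greywater=36 Hollowpine=38 → close Hollowpine (overflow 25)
  38÷1 = 38 each, +1 to first 0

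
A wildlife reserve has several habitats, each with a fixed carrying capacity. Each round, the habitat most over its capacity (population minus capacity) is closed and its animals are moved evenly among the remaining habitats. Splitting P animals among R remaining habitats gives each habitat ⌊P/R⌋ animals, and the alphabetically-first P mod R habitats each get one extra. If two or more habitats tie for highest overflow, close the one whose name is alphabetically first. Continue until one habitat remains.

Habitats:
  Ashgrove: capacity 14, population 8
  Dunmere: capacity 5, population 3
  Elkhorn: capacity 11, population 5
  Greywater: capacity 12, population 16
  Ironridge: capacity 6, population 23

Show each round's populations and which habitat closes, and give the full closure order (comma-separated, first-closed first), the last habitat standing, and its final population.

Closure order: Ironridge, Greywater, Dunmere, Ashgrove
Last habitat: Elkhorn with 55 animals

Round 1: Ashgrove=8 Dunmere=3 Elkhorn=5 Greywater=16 Ironridge=23 → close Ironridge (overflow 17)
  23÷4 = 5 each, +1 to first 3
Round 2: Ashgrove=14 Dunmere=9 Elkhorn=11 Greywater=21 → close Greywater (overflow 9)
  21÷3 = 7 each, +1 to first 0
Round 3: Ashgrove=21 Dunmere=16 Elkhorn=18 → close Dunmere (overflow 11)
  16÷2 = 8 each, +1 to first 0
Round 4: Ashgrove=29 Elkhorn=26 → close Ashgrove (overflow 15)
  29÷1 = 29 each, +1 to first 0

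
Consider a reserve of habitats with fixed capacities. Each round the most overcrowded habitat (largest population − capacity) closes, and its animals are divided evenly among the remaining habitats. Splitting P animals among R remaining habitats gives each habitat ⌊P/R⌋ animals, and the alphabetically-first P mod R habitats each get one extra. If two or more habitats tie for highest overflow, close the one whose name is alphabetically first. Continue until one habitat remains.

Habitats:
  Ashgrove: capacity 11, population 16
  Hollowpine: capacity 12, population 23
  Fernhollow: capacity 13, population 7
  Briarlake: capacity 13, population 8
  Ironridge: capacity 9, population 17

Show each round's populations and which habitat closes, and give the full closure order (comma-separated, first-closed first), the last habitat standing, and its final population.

Round 1: Ashgrove=16 Briarlake=8 Fernhollow=7 Hollowpine=23 Ironridge=17 → close Hollowpine (overflow 11)
  23÷4 = 5 each, +1 to first 3
Round 2: Ashgrove=22 Briarlake=14 Fernhollow=13 Ironridge=22 → close Ironridge (overflow 13)
  22÷3 = 7 each, +1 to first 1
Round 3: Ashgrove=30 Briarlake=21 Fernhollow=20 → close Ashgrove (overflow 19)
  30÷2 = 15 each, +1 to first 0
Round 4: Briarlake=36 Fernhollow=35 → close Briarlake (overflow 23)
  36÷1 = 36 each, +1 to first 0

Closure order: Hollowpine, Ironridge, Ashgrove, Briarlake
Last habitat: Fernhollow with 71 animals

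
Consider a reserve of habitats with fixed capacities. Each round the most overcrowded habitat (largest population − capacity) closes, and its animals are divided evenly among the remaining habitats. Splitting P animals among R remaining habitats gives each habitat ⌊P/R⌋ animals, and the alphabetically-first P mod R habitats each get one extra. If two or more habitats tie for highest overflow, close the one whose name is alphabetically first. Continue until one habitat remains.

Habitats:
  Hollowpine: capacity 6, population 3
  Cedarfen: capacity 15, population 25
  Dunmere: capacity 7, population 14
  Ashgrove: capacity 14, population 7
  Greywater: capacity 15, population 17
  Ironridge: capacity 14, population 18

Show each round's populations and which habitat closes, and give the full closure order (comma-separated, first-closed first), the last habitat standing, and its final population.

Round 1: Ashgrove=7 Cedarfen=25 Dunmere=14 Greywater=17 Hollowpine=3 Ironridge=18 → close Cedarfen (overflow 10)
  25÷5 = 5 each, +1 to first 0
Round 2: Ashgrove=12 Dunmere=19 Greywater=22 Hollowpine=8 Ironridge=23 → close Dunmere (overflow 12)
  19÷4 = 4 each, +1 to first 3
Round 3: Ashgrove=17 Greywater=27 Hollowpine=13 Ironridge=27 → close Ironridge (overflow 13)
  27÷3 = 9 each, +1 to first 0
Round 4: Ashgrove=26 Greywater=36 Hollowpine=22 → close Greywater (overflow 21)
  36÷2 = 18 each, +1 to first 0
Round 5: Ashgrove=44 Hollowpine=40 → close Hollowpine (overflow 34)
  40÷1 = 40 each, +1 to first 0

Closure order: Cedarfen, Dunmere, Ironridge, Greywater, Hollowpine
Last habitat: Ashgrove with 84 animals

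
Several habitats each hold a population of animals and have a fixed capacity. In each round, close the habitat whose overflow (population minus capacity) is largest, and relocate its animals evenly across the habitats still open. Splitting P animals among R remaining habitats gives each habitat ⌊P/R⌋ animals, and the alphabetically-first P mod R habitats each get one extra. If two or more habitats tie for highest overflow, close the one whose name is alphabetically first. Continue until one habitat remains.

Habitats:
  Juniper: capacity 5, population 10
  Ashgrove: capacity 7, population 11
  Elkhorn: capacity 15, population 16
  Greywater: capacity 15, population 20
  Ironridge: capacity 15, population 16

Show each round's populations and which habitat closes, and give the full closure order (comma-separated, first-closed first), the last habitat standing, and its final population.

Round 1: Ashgrove=11 Elkhorn=16 Greywater=20 Ironridge=16 Juniper=10 → close Greywater (overflow 5)
  20÷4 = 5 each, +1 to first 0
Round 2: Ashgrove=16 Elkhorn=21 Ironridge=21 Juniper=15 → close Juniper (overflow 10)
  15÷3 = 5 each, +1 to first 0
Round 3: Ashgrove=21 Elkhorn=26 Ironridge=26 → close Ashgrove (overflow 14)
  21÷2 = 10 each, +1 to first 1
Round 4: Elkhorn=37 Ironridge=36 → close Elkhorn (overflow 22)
  37÷1 = 37 each, +1 to first 0

Closure order: Greywater, Juniper, Ashgrove, Elkhorn
Last habitat: Ironridge with 73 animals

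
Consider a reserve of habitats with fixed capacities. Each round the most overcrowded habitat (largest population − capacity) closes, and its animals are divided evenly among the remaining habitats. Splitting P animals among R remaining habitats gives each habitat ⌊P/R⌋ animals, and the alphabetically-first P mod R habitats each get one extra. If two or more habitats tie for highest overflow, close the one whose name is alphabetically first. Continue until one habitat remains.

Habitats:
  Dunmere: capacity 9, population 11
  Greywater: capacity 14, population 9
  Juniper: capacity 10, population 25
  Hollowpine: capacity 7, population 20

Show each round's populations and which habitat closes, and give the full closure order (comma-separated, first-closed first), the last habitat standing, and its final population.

Round 1: Dunmere=11 Greywater=9 Hollowpine=20 Juniper=25 → close Juniper (overflow 15)
  25÷3 = 8 each, +1 to first 1
Round 2: Dunmere=20 Greywater=17 Hollowpine=28 → close Hollowpine (overflow 21)
  28÷2 = 14 each, +1 to first 0
Round 3: Dunmere=34 Greywater=31 → close Dunmere (overflow 25)
  34÷1 = 34 each, +1 to first 0

Closure order: Juniper, Hollowpine, Dunmere
Last habitat: Greywater with 65 animals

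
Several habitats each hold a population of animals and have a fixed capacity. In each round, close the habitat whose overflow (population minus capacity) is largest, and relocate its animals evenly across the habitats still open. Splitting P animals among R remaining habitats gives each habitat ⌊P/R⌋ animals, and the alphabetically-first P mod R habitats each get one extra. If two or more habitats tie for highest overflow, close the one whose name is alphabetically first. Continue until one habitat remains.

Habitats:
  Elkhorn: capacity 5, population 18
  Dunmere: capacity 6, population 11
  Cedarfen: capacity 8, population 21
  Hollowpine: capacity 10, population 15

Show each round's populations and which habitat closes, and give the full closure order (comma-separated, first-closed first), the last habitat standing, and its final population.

Closure order: Cedarfen, Elkhorn, Dunmere
Last habitat: Hollowpine with 65 animals

Round 1: Cedarfen=21 Dunmere=11 Elkhorn=18 Hollowpine=15 → close Cedarfen (overflow 13)
  21÷3 = 7 each, +1 to first 0
Round 2: Dunmere=18 Elkhorn=25 Hollowpine=22 → close Elkhorn (overflow 20)
  25÷2 = 12 each, +1 to first 1
Round 3: Dunmere=31 Hollowpine=34 → close Dunmere (overflow 25)
  31÷1 = 31 each, +1 to first 0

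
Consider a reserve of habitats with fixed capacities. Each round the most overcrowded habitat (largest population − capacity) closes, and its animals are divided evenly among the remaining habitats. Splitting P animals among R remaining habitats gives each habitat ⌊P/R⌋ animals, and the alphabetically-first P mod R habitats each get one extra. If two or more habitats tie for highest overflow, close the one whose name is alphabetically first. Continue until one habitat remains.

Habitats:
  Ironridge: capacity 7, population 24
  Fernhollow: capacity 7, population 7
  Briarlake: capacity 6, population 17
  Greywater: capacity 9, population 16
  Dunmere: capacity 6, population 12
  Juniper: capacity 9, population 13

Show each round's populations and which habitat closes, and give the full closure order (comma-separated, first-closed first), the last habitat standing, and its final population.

Round 1: Briarlake=17 Dunmere=12 Fernhollow=7 Greywater=16 Ironridge=24 Juniper=13 → close Ironridge (overflow 17)
  24÷5 = 4 each, +1 to first 4
Round 2: Briarlake=22 Dunmere=17 Fernhollow=12 Greywater=21 Juniper=17 → close Briarlake (overflow 16)
  22÷4 = 5 each, +1 to first 2
Round 3: Dunmere=23 Fernhollow=18 Greywater=26 Juniper=22 → close Dunmere (overflow 17)
  23÷3 = 7 each, +1 to first 2
Round 4: Fernhollow=26 Greywater=34 Juniper=29 → close Greywater (overflow 25)
  34÷2 = 17 each, +1 to first 0
Round 5: Fernhollow=43 Juniper=46 → close Juniper (overflow 37)
  46÷1 = 46 each, +1 to first 0

Closure order: Ironridge, Briarlake, Dunmere, Greywater, Juniper
Last habitat: Fernhollow with 89 animals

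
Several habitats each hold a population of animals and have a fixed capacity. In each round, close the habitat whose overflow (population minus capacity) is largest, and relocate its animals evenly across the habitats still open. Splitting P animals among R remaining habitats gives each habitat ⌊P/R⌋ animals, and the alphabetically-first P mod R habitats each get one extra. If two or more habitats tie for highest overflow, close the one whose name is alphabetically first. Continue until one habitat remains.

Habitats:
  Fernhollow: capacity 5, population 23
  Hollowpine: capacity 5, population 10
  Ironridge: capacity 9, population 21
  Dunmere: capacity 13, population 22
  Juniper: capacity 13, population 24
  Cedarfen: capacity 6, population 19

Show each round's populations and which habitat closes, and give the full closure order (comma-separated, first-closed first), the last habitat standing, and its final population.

Closure order: Fernhollow, Cedarfen, Ironridge, Dunmere, Juniper
Last habitat: Hollowpine with 119 animals

Round 1: Cedarfen=19 Dunmere=22 Fernhollow=23 Hollowpine=10 Ironridge=21 Juniper=24 → close Fernhollow (overflow 18)
  23÷5 = 4 each, +1 to first 3
Round 2: Cedarfen=24 Dunmere=27 Hollowpine=15 Ironridge=25 Juniper=28 → close Cedarfen (overflow 18)
  24÷4 = 6 each, +1 to first 0
Round 3: Dunmere=33 Hollowpine=21 Ironridge=31 Juniper=34 → close Ironridge (overflow 22)
  31÷3 = 10 each, +1 to first 1
Round 4: Dunmere=44 Hollowpine=31 Juniper=44 → close Dunmere (overflow 31)
  44÷2 = 22 each, +1 to first 0
Round 5: Hollowpine=53 Juniper=66 → close Juniper (overflow 53)
  66÷1 = 66 each, +1 to first 0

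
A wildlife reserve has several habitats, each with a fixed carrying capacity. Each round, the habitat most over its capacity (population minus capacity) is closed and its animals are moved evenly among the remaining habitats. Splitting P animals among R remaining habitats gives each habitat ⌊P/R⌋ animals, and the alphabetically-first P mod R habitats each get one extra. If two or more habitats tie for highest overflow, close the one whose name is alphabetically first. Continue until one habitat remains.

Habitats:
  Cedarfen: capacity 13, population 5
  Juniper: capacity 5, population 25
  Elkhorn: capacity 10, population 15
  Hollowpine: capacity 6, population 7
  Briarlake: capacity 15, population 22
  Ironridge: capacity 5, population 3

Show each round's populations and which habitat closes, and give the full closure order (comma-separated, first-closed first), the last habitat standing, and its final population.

Round 1: Briarlake=22 Cedarfen=5 Elkhorn=15 Hollowpine=7 Ironridge=3 Juniper=25 → close Juniper (overflow 20)
  25÷5 = 5 each, +1 to first 0
Round 2: Briarlake=27 Cedarfen=10 Elkhorn=20 Hollowpine=12 Ironridge=8 → close Briarlake (overflow 12)
  27÷4 = 6 each, +1 to first 3
Round 3: Cedarfen=17 Elkhorn=27 Hollowpine=19 Ironridge=14 → close Elkhorn (overflow 17)
  27÷3 = 9 each, +1 to first 0
Round 4: Cedarfen=26 Hollowpine=28 Ironridge=23 → close Hollowpine (overflow 22)
  28÷2 = 14 each, +1 to first 0
Round 5: Cedarfen=40 Ironridge=37 → close Ironridge (overflow 32)
  37÷1 = 37 each, +1 to first 0

Closure order: Juniper, Briarlake, Elkhorn, Hollowpine, Ironridge
Last habitat: Cedarfen with 77 animals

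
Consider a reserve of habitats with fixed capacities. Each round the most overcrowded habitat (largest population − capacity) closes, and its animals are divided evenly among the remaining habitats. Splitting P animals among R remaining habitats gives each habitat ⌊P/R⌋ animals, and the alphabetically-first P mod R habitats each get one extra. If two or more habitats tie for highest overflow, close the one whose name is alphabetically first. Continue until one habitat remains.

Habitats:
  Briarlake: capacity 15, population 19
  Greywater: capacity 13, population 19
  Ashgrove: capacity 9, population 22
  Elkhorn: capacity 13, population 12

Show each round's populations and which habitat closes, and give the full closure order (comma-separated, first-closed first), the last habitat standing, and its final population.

Round 1: Ashgrove=22 Briarlake=19 Elkhorn=12 Greywater=19 → close Ashgrove (overflow 13)
  22÷3 = 7 each, +1 to first 1
Round 2: Briarlake=27 Elkhorn=19 Greywater=26 → close Greywater (overflow 13)
  26÷2 = 13 each, +1 to first 0
Round 3: Briarlake=40 Elkhorn=32 → close Briarlake (overflow 25)
  40÷1 = 40 each, +1 to first 0

Closure order: Ashgrove, Greywater, Briarlake
Last habitat: Elkhorn with 72 animals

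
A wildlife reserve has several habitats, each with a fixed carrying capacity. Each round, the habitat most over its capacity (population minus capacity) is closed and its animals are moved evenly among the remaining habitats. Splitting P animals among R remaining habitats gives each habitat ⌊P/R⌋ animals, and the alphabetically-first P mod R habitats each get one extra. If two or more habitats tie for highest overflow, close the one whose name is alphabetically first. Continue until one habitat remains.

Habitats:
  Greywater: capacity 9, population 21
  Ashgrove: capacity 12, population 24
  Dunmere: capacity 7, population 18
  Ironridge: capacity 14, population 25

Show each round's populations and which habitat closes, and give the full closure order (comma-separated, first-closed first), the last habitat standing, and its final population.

Round 1: Ashgrove=24 Dunmere=18 Greywater=21 Ironridge=25 → close Ashgrove (overflow 12)
  24÷3 = 8 each, +1 to first 0
Round 2: Dunmere=26 Greywater=29 Ironridge=33 → close Greywater (overflow 20)
  29÷2 = 14 each, +1 to first 1
Round 3: Dunmere=41 Ironridge=47 → close Dunmere (overflow 34)
  41÷1 = 41 each, +1 to first 0

Closure order: Ashgrove, Greywater, Dunmere
Last habitat: Ironridge with 88 animals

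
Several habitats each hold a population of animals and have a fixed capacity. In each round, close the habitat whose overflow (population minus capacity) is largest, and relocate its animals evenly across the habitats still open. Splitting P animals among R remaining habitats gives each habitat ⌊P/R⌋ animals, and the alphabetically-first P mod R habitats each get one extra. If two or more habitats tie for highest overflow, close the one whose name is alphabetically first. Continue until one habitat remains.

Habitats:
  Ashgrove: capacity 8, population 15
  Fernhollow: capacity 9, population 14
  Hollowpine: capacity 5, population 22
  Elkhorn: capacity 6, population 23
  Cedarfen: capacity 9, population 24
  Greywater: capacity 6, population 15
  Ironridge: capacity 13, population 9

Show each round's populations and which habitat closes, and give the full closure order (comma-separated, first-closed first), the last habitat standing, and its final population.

Closure order: Elkhorn, Hollowpine, Cedarfen, Ashgrove, Greywater, Fernhollow
Last habitat: Ironridge with 122 animals

Round 1: Ashgrove=15 Cedarfen=24 Elkhorn=23 Fernhollow=14 Greywater=15 Hollowpine=22 Ironridge=9 → close Elkhorn (overflow 17)
  23÷6 = 3 each, +1 to first 5
Round 2: Ashgrove=19 Cedarfen=28 Fernhollow=18 Greywater=19 Hollowpine=26 Ironridge=12 → close Hollowpine (overflow 21)
  26÷5 = 5 each, +1 to first 1
Round 3: Ashgrove=25 Cedarfen=33 Fernhollow=23 Greywater=24 Ironridge=17 → close Cedarfen (overflow 24)
  33÷4 = 8 each, +1 to first 1
Round 4: Ashgrove=34 Fernhollow=31 Greywater=32 Ironridge=25 → close Ashgrove (overflow 26)
  34÷3 = 11 each, +1 to first 1
Round 5: Fernhollow=43 Greywater=43 Ironridge=36 → close Greywater (overflow 37)
  43÷2 = 21 each, +1 to first 1
Round 6: Fernhollow=65 Ironridge=57 → close Fernhollow (overflow 56)
  65÷1 = 65 each, +1 to first 0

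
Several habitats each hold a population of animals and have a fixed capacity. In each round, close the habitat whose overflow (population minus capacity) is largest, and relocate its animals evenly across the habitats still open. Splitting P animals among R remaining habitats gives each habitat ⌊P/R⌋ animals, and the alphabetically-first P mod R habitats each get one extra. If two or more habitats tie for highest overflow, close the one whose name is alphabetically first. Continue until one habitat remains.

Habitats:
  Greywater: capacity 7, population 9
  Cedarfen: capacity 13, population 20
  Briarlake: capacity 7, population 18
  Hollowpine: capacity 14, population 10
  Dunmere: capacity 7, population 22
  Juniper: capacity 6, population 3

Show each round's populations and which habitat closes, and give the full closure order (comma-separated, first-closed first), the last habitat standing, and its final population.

Round 1: Briarlake=18 Cedarfen=20 Dunmere=22 Greywater=9 Hollowpine=10 Juniper=3 → close Dunmere (overflow 15)
  22÷5 = 4 each, +1 to first 2
Round 2: Briarlake=23 Cedarfen=25 Greywater=13 Hollowpine=14 Juniper=7 → close Briarlake (overflow 16)
  23÷4 = 5 each, +1 to first 3
Round 3: Cedarfen=31 Greywater=19 Hollowpine=20 Juniper=12 → close Cedarfen (overflow 18)
  31÷3 = 10 each, +1 to first 1
Round 4: Greywater=30 Hollowpine=30 Juniper=22 → close Greywater (overflow 23)
  30÷2 = 15 each, +1 to first 0
Round 5: Hollowpine=45 Juniper=37 → close Hollowpine (overflow 31)
  45÷1 = 45 each, +1 to first 0

Closure order: Dunmere, Briarlake, Cedarfen, Greywater, Hollowpine
Last habitat: Juniper with 82 animals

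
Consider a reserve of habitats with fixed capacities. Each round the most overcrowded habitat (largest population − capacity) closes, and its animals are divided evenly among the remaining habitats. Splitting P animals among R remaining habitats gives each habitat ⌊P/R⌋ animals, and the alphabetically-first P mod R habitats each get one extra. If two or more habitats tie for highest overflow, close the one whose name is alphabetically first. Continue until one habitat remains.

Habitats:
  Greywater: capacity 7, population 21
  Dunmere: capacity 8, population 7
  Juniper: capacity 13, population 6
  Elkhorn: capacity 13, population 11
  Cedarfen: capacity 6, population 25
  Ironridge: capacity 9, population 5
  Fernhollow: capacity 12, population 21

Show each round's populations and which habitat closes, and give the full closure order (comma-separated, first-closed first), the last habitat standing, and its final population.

Round 1: Cedarfen=25 Dunmere=7 Elkhorn=11 Fernhollow=21 Greywater=21 Ironridge=5 Juniper=6 → close Cedarfen (overflow 19)
  25÷6 = 4 each, +1 to first 1
Round 2: Dunmere=12 Elkhorn=15 Fernhollow=25 Greywater=25 Ironridge=9 Juniper=10 → close Greywater (overflow 18)
  25÷5 = 5 each, +1 to first 0
Round 3: Dunmere=17 Elkhorn=20 Fernhollow=30 Ironridge=14 Juniper=15 → close Fernhollow (overflow 18)
  30÷4 = 7 each, +1 to first 2
Round 4: Dunmere=25 Elkhorn=28 Ironridge=21 Juniper=22 → close Dunmere (overflow 17)
  25÷3 = 8 each, +1 to first 1
Round 5: Elkhorn=37 Ironridge=29 Juniper=30 → close Elkhorn (overflow 24)
  37÷2 = 18 each, +1 to first 1
Round 6: Ironridge=48 Juniper=48 → close Ironridge (overflow 39)
  48÷1 = 48 each, +1 to first 0

Closure order: Cedarfen, Greywater, Fernhollow, Dunmere, Elkhorn, Ironridge
Last habitat: Juniper with 96 animals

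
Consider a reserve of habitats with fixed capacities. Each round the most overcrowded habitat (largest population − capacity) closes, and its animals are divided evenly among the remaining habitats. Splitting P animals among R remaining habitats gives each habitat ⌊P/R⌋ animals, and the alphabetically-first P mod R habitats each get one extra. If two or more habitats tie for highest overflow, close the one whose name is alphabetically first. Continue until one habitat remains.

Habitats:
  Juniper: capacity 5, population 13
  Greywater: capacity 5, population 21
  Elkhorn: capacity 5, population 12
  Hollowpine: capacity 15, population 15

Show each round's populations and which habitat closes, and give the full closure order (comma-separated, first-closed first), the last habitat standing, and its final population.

Round 1: Elkhorn=12 Greywater=21 Hollowpine=15 Juniper=13 → close Greywater (overflow 16)
  21÷3 = 7 each, +1 to first 0
Round 2: Elkhorn=19 Hollowpine=22 Juniper=20 → close Juniper (overflow 15)
  20÷2 = 10 each, +1 to first 0
Round 3: Elkhorn=29 Hollowpine=32 → close Elkhorn (overflow 24)
  29÷1 = 29 each, +1 to first 0

Closure order: Greywater, Juniper, Elkhorn
Last habitat: Hollowpine with 61 animals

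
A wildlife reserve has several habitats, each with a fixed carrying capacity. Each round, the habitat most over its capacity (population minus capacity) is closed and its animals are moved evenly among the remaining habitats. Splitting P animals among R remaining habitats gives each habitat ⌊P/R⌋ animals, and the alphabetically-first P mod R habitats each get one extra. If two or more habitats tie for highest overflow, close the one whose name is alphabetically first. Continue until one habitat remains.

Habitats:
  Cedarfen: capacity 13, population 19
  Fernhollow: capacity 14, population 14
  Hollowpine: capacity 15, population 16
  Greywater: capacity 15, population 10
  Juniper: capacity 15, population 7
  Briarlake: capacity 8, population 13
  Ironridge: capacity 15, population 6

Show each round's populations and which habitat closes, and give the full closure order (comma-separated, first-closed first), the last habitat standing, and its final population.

Round 1: Briarlake=13 Cedarfen=19 Fernhollow=14 Greywater=10 Hollowpine=16 Ironridge=6 Juniper=7 → close Cedarfen (overflow 6)
  19÷6 = 3 each, +1 to first 1
Round 2: Briarlake=17 Fernhollow=17 Greywater=13 Hollowpine=19 Ironridge=9 Juniper=10 → close Briarlake (overflow 9)
  17÷5 = 3 each, +1 to first 2
Round 3: Fernhollow=21 Greywater=17 Hollowpine=22 Ironridge=12 Juniper=13 → close Fernhollow (overflow 7)
  21÷4 = 5 each, +1 to first 1
Round 4: Greywater=23 Hollowpine=27 Ironridge=17 Juniper=18 → close Hollowpine (overflow 12)
  27÷3 = 9 each, +1 to first 0
Round 5: Greywater=32 Ironridge=26 Juniper=27 → close Greywater (overflow 17)
  32÷2 = 16 each, +1 to first 0
Round 6: Ironridge=42 Juniper=43 → close Juniper (overflow 28)
  43÷1 = 43 each, +1 to first 0

Closure order: Cedarfen, Briarlake, Fernhollow, Hollowpine, Greywater, Juniper
Last habitat: Ironridge with 85 animals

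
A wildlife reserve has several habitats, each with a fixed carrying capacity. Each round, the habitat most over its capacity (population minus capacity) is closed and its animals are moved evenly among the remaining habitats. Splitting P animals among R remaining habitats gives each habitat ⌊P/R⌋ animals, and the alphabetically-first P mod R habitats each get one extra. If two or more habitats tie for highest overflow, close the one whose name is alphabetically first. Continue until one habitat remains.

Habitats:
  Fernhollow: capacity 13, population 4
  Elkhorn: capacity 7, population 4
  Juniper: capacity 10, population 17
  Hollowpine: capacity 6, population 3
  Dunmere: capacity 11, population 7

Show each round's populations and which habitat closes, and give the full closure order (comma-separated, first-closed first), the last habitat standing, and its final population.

Round 1: Dunmere=7 Elkhorn=4 Fernhollow=4 Hollowpine=3 Juniper=17 → close Juniper (overflow 7)
  17÷4 = 4 each, +1 to first 1
Round 2: Dunmere=12 Elkhorn=8 Fernhollow=8 Hollowpine=7 → close Dunmere (overflow 1)
  12÷3 = 4 each, +1 to first 0
Round 3: Elkhorn=12 Fernhollow=12 Hollowpine=11 → close Elkhorn (overflow 5)
  12÷2 = 6 each, +1 to first 0
Round 4: Fernhollow=18 Hollowpine=17 → close Hollowpine (overflow 11)
  17÷1 = 17 each, +1 to first 0

Closure order: Juniper, Dunmere, Elkhorn, Hollowpine
Last habitat: Fernhollow with 35 animals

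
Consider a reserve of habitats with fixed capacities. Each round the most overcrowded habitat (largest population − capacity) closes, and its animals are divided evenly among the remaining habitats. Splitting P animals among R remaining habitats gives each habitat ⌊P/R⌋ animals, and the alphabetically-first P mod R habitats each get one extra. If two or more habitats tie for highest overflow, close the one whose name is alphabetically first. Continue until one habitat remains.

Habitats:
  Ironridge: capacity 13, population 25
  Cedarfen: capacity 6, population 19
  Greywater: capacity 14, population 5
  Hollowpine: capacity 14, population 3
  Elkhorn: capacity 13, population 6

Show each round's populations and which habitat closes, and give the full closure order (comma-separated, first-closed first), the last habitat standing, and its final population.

Closure order: Cedarfen, Ironridge, Elkhorn, Greywater
Last habitat: Hollowpine with 58 animals

Round 1: Cedarfen=19 Elkhorn=6 Greywater=5 Hollowpine=3 Ironridge=25 → close Cedarfen (overflow 13)
  19÷4 = 4 each, +1 to first 3
Round 2: Elkhorn=11 Greywater=10 Hollowpine=8 Ironridge=29 → close Ironridge (overflow 16)
  29÷3 = 9 each, +1 to first 2
Round 3: Elkhorn=21 Greywater=20 Hollowpine=17 → close Elkhorn (overflow 8)
  21÷2 = 10 each, +1 to first 1
Round 4: Greywater=31 Hollowpine=27 → close Greywater (overflow 17)
  31÷1 = 31 each, +1 to first 0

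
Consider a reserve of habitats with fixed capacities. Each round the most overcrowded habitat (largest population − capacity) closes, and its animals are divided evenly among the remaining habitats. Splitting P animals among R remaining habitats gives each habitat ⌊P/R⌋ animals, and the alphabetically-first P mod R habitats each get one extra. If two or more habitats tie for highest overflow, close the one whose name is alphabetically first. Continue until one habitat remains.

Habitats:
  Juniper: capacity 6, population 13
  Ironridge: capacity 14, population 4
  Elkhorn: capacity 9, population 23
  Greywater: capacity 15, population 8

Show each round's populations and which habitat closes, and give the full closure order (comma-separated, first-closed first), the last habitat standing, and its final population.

Round 1: Elkhorn=23 Greywater=8 Ironridge=4 Juniper=13 → close Elkhorn (overflow 14)
  23÷3 = 7 each, +1 to first 2
Round 2: Greywater=16 Ironridge=12 Juniper=20 → close Juniper (overflow 14)
  20÷2 = 10 each, +1 to first 0
Round 3: Greywater=26 Ironridge=22 → close Greywater (overflow 11)
  26÷1 = 26 each, +1 to first 0

Closure order: Elkhorn, Juniper, Greywater
Last habitat: Ironridge with 48 animals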